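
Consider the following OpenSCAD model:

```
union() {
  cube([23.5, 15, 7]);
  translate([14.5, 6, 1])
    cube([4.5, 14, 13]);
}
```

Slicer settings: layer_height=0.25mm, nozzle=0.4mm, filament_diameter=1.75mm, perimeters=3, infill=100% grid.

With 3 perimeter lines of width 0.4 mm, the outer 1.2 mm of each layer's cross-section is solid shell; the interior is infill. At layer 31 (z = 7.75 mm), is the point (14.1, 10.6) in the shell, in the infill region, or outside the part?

outside

At z = 7.75 mm: the cube does not reach this height (z outside [0, 7]); the cube at (14.5, 6) is present — its section is the full 4.5×14 rectangle; Merging all regions: only the 4.5×14 cube at (14.5, 6) is present, so the union is just that shape — 1 connected region. Overall, the cross-section is a single solid region. The nearest boundary edge runs (14.50, 20.00)→(14.50, 6.00); distance from the point to it = 0.40 mm. The point is not inside any of the regions above, so it lies outside the cross-section (0.40 mm from the nearest boundary).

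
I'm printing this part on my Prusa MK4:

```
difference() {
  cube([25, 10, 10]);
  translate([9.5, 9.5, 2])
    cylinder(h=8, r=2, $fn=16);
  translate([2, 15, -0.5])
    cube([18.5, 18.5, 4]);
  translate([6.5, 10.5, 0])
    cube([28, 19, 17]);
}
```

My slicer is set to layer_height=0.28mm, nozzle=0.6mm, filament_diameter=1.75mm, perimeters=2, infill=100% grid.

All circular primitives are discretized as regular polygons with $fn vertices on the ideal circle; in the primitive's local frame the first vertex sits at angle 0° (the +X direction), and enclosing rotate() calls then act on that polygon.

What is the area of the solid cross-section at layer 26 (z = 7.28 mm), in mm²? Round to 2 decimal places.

At z = 7.28 mm: the cube (footprint 25×10) is included at this height (area 250.00 mm²); the r=2 cylinder at (9.5, 9.5) gives a regular 16-gon of circumradius 2 (constant along its height) (area = (16/2)·2.000²·sin(360°/16) = 12.25 mm²); the cube at (2, 15) is absent (z outside [-0.5, 3.5]); the cube at (6.5, 10.5) (footprint 28×19) is included at this height (area 532.00 mm²); After the difference (first − rest): starting from the 25×10 cube (250.00 mm²), the r=2 cylinder at (9.5, 9.5) partially overlaps it — only the 8.07 mm² overlap (of its 12.25 mm²) is removed, clipping the outline; the 28×19 cube at (6.5, 10.5) misses the remaining region (no effect) — area = 241.93 mm². Overall, the cross-section is a single solid region. Net area = 241.93 mm².

241.93 mm²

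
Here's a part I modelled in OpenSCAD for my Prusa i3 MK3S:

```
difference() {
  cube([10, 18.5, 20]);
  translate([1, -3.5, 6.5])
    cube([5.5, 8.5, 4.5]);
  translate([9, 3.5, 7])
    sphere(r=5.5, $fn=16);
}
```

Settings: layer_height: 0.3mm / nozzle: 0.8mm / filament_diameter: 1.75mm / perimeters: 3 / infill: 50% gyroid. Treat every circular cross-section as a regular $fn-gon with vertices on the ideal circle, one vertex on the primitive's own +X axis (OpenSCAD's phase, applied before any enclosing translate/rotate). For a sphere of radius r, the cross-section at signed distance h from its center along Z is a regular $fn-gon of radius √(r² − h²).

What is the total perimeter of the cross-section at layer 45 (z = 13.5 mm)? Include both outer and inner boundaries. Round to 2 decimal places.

57.00 mm

At z = 13.5 mm: the cube is present — its section is the full 10×18.5 rectangle (perimeter 57.00 mm); the cube at (1, -3.5) is not intersected at this z (z outside [6.5, 11]); the sphere at (9, 3.5) does not reach this height (|z−center|=6.500 > r=5.5); Taking the first minus the rest: none of the subtracted shapes is present at this height, so the 10×18.5 cube is unchanged — boundary = 57.00 mm. Overall, the cross-section is a single solid region. Total boundary length (outer) = 57.00 mm.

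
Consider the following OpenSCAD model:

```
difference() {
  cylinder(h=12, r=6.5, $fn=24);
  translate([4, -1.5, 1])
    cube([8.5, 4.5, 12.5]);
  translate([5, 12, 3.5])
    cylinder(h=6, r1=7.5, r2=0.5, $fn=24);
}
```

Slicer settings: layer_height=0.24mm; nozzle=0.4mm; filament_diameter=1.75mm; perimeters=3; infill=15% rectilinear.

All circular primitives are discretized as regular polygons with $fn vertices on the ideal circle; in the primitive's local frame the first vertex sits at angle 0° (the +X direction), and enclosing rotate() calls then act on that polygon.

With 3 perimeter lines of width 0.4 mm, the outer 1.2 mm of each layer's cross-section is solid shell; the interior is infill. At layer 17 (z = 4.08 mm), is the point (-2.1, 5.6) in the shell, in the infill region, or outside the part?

shell

At z = 4.08 mm: the r=6.5 cylinder contributes a regular 24-gon of circumradius 6.5; the cube at (4, -1.5) (footprint 8.5×4.5) is included at this height; the cone at (5, 12) contributes a regular 24-gon of circumradius 6.823 (interpolated between r1=7.5 and r2=0.5 at t=0.097); Subtracting the remaining from the first: starting from the r=6.5 cylinder, the 8.5×4.5 cube at (4, -1.5) partially overlaps it — only the 10.26 mm² overlap (of its 38.25 mm²) is removed, clipping the outline; the cone at (5, 12) partially overlaps it — only the 0.45 mm² overlap (of its 144.60 mm²) is removed, clipping the outline — 1 connected region. Overall, the cross-section is a single solid region. The nearest boundary edge runs (-3.25, 5.63)→(-1.68, 6.28); distance from the point to it = 0.47 mm. The point is inside the cross-section, 0.47 mm from the nearest boundary — within the 1.2 mm shell band (3 × 0.4).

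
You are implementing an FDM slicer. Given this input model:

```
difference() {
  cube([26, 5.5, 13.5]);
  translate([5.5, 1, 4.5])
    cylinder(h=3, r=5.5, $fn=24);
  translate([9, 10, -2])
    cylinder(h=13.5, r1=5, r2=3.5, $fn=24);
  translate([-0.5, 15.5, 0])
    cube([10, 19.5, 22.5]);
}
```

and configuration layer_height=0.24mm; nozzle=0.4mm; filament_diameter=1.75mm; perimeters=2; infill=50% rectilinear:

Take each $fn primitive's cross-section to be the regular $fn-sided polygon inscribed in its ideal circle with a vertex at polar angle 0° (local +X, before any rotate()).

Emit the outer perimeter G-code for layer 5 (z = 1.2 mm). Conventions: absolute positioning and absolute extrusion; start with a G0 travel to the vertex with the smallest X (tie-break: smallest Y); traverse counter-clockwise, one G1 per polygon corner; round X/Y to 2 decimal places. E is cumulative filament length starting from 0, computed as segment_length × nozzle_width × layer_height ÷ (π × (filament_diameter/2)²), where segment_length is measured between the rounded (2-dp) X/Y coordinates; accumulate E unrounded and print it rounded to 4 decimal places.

G0 X0.00 Y0.00 Z1.20
G1 X26.00 Y0.00 E1.0377
G1 X26.00 Y5.50 E1.2572
G1 X10.10 Y5.50 E1.8918
G1 X9.00 Y5.36 E1.9361
G1 X7.90 Y5.50 E1.9804
G1 X0.00 Y5.50 E2.2957
G1 X0.00 Y0.00 E2.5152

At z = 1.2 mm: the cube is present — its section is the full 26×5.5 rectangle; the cylinder at (5.5, 1) does not reach this height (z outside [4.5, 7.5]); the cone at (9, 10) contributes a regular 24-gon of circumradius 4.644 (interpolated between r1=5 and r2=3.5 at t=0.237); the cube at (-0.5, 15.5) is present — its section is the full 10×19.5 rectangle; Taking the first minus the rest: starting from the 26×5.5 cube, the cone at (9, 10) partially overlaps it — only the 0.16 mm² overlap (of its 67.00 mm²) is removed, clipping the outline; the 10×19.5 cube at (-0.5, 15.5) misses the remaining region (no effect) — 1 connected region. The outline is a single polygon with 7 vertices. Extrusion per mm of travel: 0.4 × 0.24 / (π × 0.875²) = 0.039912. Accumulating E over each segment gives final E = 2.5152.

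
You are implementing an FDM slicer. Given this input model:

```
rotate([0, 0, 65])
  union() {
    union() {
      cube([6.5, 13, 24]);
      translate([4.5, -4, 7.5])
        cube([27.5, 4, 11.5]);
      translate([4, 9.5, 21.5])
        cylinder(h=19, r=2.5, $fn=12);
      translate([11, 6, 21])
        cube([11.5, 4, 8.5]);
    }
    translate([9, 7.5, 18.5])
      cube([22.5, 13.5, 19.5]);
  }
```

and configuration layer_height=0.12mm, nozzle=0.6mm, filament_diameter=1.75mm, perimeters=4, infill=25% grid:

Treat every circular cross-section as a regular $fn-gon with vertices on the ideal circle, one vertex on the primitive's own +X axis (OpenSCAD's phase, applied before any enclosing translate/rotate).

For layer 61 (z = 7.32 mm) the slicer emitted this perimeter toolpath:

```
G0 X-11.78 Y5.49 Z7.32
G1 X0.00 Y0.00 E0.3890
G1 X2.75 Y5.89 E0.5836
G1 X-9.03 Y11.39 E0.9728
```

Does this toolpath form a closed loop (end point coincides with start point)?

Start point (G0): (-11.78, 5.49). End point (last G1): the path does not return to the start — open.

no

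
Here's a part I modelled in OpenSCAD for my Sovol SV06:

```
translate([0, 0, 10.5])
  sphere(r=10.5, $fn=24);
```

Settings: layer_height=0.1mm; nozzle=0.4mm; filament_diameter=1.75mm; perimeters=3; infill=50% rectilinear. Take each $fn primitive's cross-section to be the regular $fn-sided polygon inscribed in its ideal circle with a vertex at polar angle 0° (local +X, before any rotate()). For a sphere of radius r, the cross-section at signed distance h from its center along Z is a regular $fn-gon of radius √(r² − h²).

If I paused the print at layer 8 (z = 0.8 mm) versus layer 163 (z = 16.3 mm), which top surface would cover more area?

Layer 8 (z = 0.8): the r=10.5 sphere slices to a regular 24-gon of circumradius 4.020 (√(r²−h²) with h=9.7 from center) (area = (24/2)·4.020²·sin(360°/24) = 50.19 mm²). So its area = 50.19 mm². Layer 163 (z = 16.3): the r=10.5 sphere contributes a regular 24-gon of circumradius √(10.5²−5.8²) = 8.753 (area = (24/2)·8.753²·sin(360°/24) = 237.94 mm²). So its area = 237.94 mm². Layer 163 is larger (237.94 vs 50.19 mm²).

layer 163 (z = 16.3 mm)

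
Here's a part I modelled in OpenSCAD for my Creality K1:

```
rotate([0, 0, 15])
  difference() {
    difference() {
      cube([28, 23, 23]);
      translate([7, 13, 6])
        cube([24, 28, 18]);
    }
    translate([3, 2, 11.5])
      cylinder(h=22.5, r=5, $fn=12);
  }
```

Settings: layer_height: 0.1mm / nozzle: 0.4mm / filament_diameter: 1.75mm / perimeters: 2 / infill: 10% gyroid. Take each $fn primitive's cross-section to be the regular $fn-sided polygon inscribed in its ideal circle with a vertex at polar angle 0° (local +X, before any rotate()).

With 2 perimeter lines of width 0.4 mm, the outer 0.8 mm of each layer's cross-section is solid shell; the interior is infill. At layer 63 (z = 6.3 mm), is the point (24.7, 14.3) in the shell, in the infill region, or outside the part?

At z = 6.3 mm: the cube (footprint 28×23) is included at this height; the cube at (7, 13) is present — its section is the full 24×28 rectangle; Taking the first minus the rest: starting from the 28×23 cube, the 24×28 cube at (7, 13) partially overlaps it — only the 210.00 mm² overlap (of its 672.00 mm²) is removed, clipping the outline — 1 connected region; the cylinder at (3, 2) is not intersected at this z (z outside [11.5, 34]); After the difference (first − rest): none of the subtracted shapes is present at this height, so that combined region is unchanged — 1 connected region; (rotated 15° about Z; rotation is an isometry so areas/perimeters/island counts are preserved). Overall, the cross-section is a single solid region. Undo the 15° rotation: the query point maps to (27.559, 7.420) in the un-rotated model frame. The nearest boundary edge runs (28.00, 13.00)→(28.00, 0.00); distance from the point to it = 0.44 mm. The point is inside the cross-section, 0.44 mm from the nearest boundary — within the 0.8 mm shell band (2 × 0.4).

shell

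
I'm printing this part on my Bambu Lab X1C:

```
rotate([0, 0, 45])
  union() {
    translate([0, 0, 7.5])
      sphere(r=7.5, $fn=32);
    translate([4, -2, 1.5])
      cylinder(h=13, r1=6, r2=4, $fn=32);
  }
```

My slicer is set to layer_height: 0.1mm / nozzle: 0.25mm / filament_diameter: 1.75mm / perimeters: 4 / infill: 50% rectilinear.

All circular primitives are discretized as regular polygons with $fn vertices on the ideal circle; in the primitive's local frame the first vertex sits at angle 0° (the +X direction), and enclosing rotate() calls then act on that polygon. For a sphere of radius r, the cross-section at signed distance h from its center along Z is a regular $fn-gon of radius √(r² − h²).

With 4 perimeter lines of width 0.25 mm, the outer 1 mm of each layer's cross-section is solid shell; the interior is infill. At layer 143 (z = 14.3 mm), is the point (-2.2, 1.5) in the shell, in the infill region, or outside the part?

shell

At z = 14.3 mm: the sphere: section is a regular 32-gon, circumradius = √(r²−h²) = √(7.5²−6.8²) = 3.164; the cone at (4, -2): at t=0.985 of its height the radius interpolates to r₁+(r₂−r₁)t = 4.031, giving a regular 32-gon of that circumradius; Taking the union: the regions partially overlap (shared area 10.41 mm²), so overlapping operands fuse into one piece — 1 connected region; (rotated 45° about Z; rotation is an isometry so areas/perimeters/island counts are preserved). Overall, the cross-section is a single solid region. Undo the 45° rotation: the query point maps to (-0.495, 2.616) in the un-rotated model frame. The nearest boundary edge runs (-0.62, 3.10)→(0.00, 3.16); distance from the point to it = 0.50 mm. The point is inside the cross-section, 0.50 mm from the nearest boundary — within the 1 mm shell band (4 × 0.25).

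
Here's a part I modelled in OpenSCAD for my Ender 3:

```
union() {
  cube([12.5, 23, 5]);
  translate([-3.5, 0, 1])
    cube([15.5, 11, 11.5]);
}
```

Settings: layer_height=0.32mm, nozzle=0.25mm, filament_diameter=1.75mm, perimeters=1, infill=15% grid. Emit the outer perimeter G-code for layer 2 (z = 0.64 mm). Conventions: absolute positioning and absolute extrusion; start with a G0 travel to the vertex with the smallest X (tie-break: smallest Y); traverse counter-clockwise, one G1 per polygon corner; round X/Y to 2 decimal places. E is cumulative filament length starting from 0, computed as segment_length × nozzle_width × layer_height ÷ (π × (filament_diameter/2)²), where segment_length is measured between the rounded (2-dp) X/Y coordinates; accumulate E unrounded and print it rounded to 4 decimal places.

At z = 0.64 mm: the cube is present — its section is the full 12.5×23 rectangle; the cube at (-3.5, 0) is absent (z outside [1, 12.5]); Combining (union): only the 12.5×23 cube is present, so the union is just that shape — 1 connected region. The outline is a single polygon with 4 vertices. Extrusion per mm of travel: 0.25 × 0.32 / (π × 0.875²) = 0.033260. Accumulating E over each segment gives final E = 2.3615.

G0 X0.00 Y0.00 Z0.64
G1 X12.50 Y0.00 E0.4158
G1 X12.50 Y23.00 E1.1807
G1 X0.00 Y23.00 E1.5965
G1 X0.00 Y0.00 E2.3615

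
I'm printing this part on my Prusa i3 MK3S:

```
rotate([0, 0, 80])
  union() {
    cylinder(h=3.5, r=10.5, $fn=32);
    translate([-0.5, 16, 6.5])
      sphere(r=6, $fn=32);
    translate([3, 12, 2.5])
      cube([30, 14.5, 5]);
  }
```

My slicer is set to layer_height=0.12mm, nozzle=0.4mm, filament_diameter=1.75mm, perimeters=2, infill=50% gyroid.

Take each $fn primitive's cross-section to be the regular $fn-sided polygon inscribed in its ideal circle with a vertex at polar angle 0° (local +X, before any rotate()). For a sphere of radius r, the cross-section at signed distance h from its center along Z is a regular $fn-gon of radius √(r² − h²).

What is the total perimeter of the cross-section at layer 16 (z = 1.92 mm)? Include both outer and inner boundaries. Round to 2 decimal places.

At z = 1.92 mm: the r=10.5 cylinder contributes a regular 32-gon of circumradius 10.5 (perimeter = 2·32·10.500·sin(180°/32) = 65.87 mm); the r=6 sphere at (-0.5, 16) slices to a regular 32-gon of circumradius 3.876 (√(r²−h²) with h=4.58 from center) (perimeter = 2·32·3.876·sin(180°/32) = 24.31 mm); the cube at (3, 12) does not reach this height (z outside [2.5, 7.5]); Taking the union: the 2 present regions are separate (no shared area or edge), so areas and boundary lengths simply add and each stays a separate island — boundary = 90.18 mm; (rotated 80° about Z; rotation is an isometry so areas/perimeters/island counts are preserved). Overall, the cross-section has 2 separate islands. Total boundary length (outer) = 90.18 mm.

90.18 mm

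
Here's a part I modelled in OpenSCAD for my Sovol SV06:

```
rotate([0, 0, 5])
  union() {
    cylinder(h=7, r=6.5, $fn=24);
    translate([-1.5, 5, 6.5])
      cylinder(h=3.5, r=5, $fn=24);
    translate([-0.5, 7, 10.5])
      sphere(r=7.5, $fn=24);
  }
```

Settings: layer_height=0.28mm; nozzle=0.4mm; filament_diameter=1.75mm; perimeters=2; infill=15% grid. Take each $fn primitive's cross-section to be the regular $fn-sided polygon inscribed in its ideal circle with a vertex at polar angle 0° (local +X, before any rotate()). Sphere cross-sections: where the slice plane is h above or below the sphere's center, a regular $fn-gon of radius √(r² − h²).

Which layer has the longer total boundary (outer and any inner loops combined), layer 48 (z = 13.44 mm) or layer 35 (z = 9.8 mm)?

Layer 48 (z = 13.44): the cylinder is absent (z outside [0, 7]); the cylinder at (-1.5, 5) is not intersected at this z (z outside [6.5, 10]); the r=7.5 sphere at (-0.5, 7) slices to a regular 24-gon of circumradius 6.900 (√(r²−h²) with h=2.94 from center) (perimeter = 2·24·6.900·sin(180°/24) = 43.23 mm); Taking the union: only the r=7.5 sphere at (-0.5, 7) is present, so the union is just that shape — boundary = 43.23 mm; (whole slice rotated 5° about Z — lengths, areas and connectivity unchanged). So its perimeter = 43.23 mm. Layer 35 (z = 9.8): the cylinder is not intersected at this z (z outside [0, 7]); the r=5 cylinder at (-1.5, 5) gives a regular 24-gon of circumradius 5 (constant along its height) (perimeter = 2·24·5.000·sin(180°/24) = 31.33 mm); the r=7.5 sphere at (-0.5, 7) contributes a regular 24-gon of circumradius √(7.5²−0.7²) = 7.467 (perimeter = 2·24·7.467·sin(180°/24) = 46.78 mm); Taking the union: the r=5 cylinder at (-1.5, 5) lies entirely inside the r=7.5 sphere at (-0.5, 7), so the union is just the r=7.5 sphere at (-0.5, 7) — boundary = 46.78 mm; (whole slice rotated 5° about Z — lengths, areas and connectivity unchanged). So its perimeter = 46.78 mm. Layer 35 is larger (46.78 vs 43.23 mm).

layer 35 (z = 9.8 mm)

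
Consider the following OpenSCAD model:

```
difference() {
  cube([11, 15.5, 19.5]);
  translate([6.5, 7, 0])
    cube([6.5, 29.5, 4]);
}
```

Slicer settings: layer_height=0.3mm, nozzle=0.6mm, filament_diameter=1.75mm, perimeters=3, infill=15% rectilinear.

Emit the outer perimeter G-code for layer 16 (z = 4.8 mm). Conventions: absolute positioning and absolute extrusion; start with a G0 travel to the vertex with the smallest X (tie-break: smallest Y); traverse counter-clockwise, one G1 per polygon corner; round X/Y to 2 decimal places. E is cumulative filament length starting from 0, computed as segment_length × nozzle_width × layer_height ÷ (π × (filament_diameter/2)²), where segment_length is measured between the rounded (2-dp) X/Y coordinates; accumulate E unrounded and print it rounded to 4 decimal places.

G0 X0.00 Y0.00 Z4.80
G1 X11.00 Y0.00 E0.8232
G1 X11.00 Y15.50 E1.9831
G1 X0.00 Y15.50 E2.8063
G1 X0.00 Y0.00 E3.9663

At z = 4.8 mm: the cube (footprint 11×15.5) is included at this height; the cube at (6.5, 7) is absent (z outside [0, 4]); After the difference (first − rest): none of the subtracted shapes is present at this height, so the 11×15.5 cube is unchanged — 1 connected region. The outline is a single polygon with 4 vertices. Extrusion per mm of travel: 0.6 × 0.3 / (π × 0.875²) = 0.074835. Accumulating E over each segment gives final E = 3.9663.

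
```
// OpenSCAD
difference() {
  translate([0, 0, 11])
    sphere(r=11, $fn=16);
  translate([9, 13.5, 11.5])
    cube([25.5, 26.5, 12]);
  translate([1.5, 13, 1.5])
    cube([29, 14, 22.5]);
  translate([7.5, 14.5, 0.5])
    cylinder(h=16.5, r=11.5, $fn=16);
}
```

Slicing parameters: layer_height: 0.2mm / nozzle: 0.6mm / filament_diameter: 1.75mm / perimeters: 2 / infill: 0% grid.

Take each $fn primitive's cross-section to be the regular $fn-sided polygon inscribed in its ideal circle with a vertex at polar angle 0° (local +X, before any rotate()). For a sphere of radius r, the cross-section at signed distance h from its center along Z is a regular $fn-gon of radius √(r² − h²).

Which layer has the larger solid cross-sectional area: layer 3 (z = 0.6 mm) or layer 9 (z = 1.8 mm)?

layer 9 (z = 1.8 mm)

Layer 3 (z = 0.6): the r=11 sphere contributes a regular 16-gon of circumradius √(11²−10.4²) = 3.583 (area = (16/2)·3.583²·sin(360°/16) = 39.31 mm²); the cube at (9, 13.5) is not intersected at this z (z outside [11.5, 23.5]); the cube at (1.5, 13) does not reach this height (z outside [1.5, 24]); the r=11.5 cylinder at (7.5, 14.5) gives a regular 16-gon of circumradius 11.5 (constant along its height) (area = (16/2)·11.500²·sin(360°/16) = 404.88 mm²); Taking the first minus the rest: starting from the r=11 sphere (39.31 mm²), the r=11.5 cylinder at (7.5, 14.5) misses the remaining region (no effect) — area = 39.31 mm². So its area = 39.31 mm². Layer 9 (z = 1.8): the r=11 sphere contributes a regular 16-gon of circumradius √(11²−9.2²) = 6.030 (area = (16/2)·6.030²·sin(360°/16) = 111.31 mm²); the cube at (9, 13.5) is not intersected at this z (z outside [11.5, 23.5]); the cube at (1.5, 13) is present — its section is the full 29×14 rectangle (area 406.00 mm²); the cylinder at (7.5, 14.5): section is a regular 16-gon, circumradius r=11.5 (area = (16/2)·11.500²·sin(360°/16) = 404.88 mm²); After the difference (first − rest): starting from the r=11 sphere (111.31 mm²), the 29×14 cube at (1.5, 13) misses the remaining region (no effect); the r=11.5 cylinder at (7.5, 14.5) partially overlaps it — only the 3.56 mm² overlap (of its 404.88 mm²) is removed, clipping the outline — area = 107.76 mm². So its area = 107.76 mm². Layer 9 is larger (107.76 vs 39.31 mm²).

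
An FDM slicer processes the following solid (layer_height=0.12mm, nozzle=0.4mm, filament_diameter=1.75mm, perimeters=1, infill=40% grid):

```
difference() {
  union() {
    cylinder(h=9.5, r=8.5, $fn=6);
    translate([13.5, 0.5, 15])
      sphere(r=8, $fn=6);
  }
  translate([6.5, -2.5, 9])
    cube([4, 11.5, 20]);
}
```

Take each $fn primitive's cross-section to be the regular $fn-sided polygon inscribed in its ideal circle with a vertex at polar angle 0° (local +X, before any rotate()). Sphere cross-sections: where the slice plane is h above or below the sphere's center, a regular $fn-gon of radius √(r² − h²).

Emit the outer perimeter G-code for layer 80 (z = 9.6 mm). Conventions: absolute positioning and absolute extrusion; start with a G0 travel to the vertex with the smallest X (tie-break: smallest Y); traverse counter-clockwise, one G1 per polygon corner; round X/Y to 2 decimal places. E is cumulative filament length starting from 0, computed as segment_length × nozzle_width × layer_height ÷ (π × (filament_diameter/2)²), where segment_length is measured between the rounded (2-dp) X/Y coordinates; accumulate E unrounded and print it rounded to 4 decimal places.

G0 X9.33 Y-2.50 Z9.60
G1 X10.55 Y-4.61 E0.0486
G1 X16.45 Y-4.61 E0.1664
G1 X19.40 Y0.50 E0.2841
G1 X16.45 Y5.61 E0.4019
G1 X10.55 Y5.61 E0.5196
G1 X10.50 Y5.53 E0.5215
G1 X10.50 Y-2.50 E0.6817
G1 X9.33 Y-2.50 E0.7051

At z = 9.6 mm: the cylinder is absent (z outside [0, 9.5]); the r=8 sphere at (13.5, 0.5) slices to a regular 6-gon of circumradius 5.903 (√(r²−h²) with h=5.4 from center); Taking the union: only the r=8 sphere at (13.5, 0.5) is present, so the union is just that shape — 1 connected region; the 4×11.5 cube at (6.5, -2.5) contributes its full rectangle; After the difference (first − rest): starting from the result so far, the 4×11.5 cube at (6.5, -2.5) partially overlaps it — only the 13.41 mm² overlap (of its 46.00 mm²) is removed, clipping the outline — 1 connected region. The outline is a single polygon with 8 vertices. Extrusion per mm of travel: 0.4 × 0.12 / (π × 0.875²) = 0.019956. Accumulating E over each segment gives final E = 0.7051.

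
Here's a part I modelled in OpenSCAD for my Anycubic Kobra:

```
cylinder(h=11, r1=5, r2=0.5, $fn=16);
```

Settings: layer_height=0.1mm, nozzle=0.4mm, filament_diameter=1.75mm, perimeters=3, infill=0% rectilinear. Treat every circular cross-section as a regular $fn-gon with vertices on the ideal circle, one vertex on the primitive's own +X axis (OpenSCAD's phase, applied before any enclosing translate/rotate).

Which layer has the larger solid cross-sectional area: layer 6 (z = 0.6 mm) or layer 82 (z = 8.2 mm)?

Layer 6 (z = 0.6): the cone: at t=0.055 of its height the radius interpolates to r₁+(r₂−r₁)t = 4.755, giving a regular 16-gon of that circumradius (area = (16/2)·4.755²·sin(360°/16) = 69.21 mm²). So its area = 69.21 mm². Layer 82 (z = 8.2): the cone (r1=5→r2=0.5) has section circumradius 1.645 here — a regular 16-gon (area = (16/2)·1.645²·sin(360°/16) = 8.29 mm²). So its area = 8.29 mm². Layer 6 is larger (69.21 vs 8.29 mm²).

layer 6 (z = 0.6 mm)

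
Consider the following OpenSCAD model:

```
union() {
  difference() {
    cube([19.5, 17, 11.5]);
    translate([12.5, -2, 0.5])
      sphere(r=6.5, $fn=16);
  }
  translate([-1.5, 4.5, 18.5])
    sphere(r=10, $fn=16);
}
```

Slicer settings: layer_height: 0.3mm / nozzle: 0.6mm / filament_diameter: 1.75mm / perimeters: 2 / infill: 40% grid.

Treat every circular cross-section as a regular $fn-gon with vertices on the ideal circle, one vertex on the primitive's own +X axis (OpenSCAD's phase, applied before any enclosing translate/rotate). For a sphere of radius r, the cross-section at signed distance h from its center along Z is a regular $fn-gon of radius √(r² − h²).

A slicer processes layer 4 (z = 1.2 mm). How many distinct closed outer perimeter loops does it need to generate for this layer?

At z = 1.2 mm: the cube (footprint 19.5×17) is included at this height; the r=6.5 sphere at (12.5, -2) contributes a regular 16-gon of circumradius √(6.5²−0.7²) = 6.462; After the difference (first − rest): starting from the 19.5×17 cube, the r=6.5 sphere at (12.5, -2) partially overlaps it — only the 38.87 mm² overlap (of its 127.85 mm²) is removed, clipping the outline — 1 connected region; the sphere at (-1.5, 4.5) is absent (|z−center|=17.300 > r=10); Merging all regions: only the result so far is present, so the union is just that shape — 1 connected region. The result has 1 disconnected region.

1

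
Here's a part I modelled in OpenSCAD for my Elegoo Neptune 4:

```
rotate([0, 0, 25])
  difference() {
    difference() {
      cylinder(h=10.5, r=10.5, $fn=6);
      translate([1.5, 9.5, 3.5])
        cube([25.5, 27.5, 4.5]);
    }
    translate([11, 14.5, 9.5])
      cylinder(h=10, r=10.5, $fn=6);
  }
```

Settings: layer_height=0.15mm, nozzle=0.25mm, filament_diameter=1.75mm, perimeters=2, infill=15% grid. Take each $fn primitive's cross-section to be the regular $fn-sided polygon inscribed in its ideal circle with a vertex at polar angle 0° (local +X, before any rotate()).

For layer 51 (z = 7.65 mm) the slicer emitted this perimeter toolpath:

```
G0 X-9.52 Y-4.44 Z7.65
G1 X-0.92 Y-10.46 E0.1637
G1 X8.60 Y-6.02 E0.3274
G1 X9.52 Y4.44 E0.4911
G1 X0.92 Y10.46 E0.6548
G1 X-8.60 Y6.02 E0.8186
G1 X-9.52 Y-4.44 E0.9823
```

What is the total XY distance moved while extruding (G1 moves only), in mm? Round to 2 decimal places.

63.00 mm

Sum the Euclidean lengths of each G1 segment: total = 63.00 mm.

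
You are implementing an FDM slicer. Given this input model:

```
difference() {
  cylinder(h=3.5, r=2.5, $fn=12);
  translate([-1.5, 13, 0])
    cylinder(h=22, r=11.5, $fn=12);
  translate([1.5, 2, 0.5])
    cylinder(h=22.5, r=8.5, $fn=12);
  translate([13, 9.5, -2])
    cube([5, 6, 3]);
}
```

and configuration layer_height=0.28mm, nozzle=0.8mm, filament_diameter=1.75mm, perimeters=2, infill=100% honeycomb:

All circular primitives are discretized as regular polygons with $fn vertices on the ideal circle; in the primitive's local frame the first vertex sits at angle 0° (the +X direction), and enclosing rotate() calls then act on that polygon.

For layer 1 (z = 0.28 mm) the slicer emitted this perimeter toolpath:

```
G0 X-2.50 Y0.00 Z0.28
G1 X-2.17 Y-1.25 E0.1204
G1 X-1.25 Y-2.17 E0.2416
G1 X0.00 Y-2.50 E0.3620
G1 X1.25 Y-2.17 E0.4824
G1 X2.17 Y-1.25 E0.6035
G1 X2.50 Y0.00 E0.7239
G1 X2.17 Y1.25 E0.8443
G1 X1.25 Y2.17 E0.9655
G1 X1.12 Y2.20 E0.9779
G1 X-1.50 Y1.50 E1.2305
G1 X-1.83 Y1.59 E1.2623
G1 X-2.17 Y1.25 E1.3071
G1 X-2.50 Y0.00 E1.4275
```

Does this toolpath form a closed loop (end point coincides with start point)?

yes

Start point (G0): (-2.50, 0.00). End point (last G1): the path returns to the start — closed.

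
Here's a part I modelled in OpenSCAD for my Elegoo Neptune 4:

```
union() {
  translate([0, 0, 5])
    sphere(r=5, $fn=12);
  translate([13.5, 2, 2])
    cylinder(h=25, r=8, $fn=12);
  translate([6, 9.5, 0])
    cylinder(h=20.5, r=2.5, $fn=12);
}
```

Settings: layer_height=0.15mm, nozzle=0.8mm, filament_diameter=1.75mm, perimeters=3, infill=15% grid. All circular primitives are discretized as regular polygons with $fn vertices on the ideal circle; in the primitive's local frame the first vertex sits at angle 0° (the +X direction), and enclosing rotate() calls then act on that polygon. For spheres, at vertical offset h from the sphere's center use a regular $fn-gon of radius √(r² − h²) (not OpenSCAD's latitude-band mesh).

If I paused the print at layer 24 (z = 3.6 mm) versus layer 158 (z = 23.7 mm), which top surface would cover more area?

Layer 24 (z = 3.6): the r=5 sphere contributes a regular 12-gon of circumradius √(5²−1.4²) = 4.800 (area = (12/2)·4.800²·sin(360°/12) = 69.12 mm²); the r=8 cylinder at (13.5, 2) contributes a regular 12-gon of circumradius 8 (area = (12/2)·8.000²·sin(360°/12) = 192.00 mm²); the cylinder at (6, 9.5): section is a regular 12-gon, circumradius r=2.5 (area = (12/2)·2.500²·sin(360°/12) = 18.75 mm²); Merging all regions: the 3 present regions are separate (no shared area or edge), so areas and boundary lengths simply add and each stays a separate island — area = 279.87 mm². So its area = 279.87 mm². Layer 158 (z = 23.7): the sphere is absent (|z−center|=18.700 > r=5); the cylinder at (13.5, 2): section is a regular 12-gon, circumradius r=8 (area = (12/2)·8.000²·sin(360°/12) = 192.00 mm²); the cylinder at (6, 9.5) is not intersected at this z (z outside [0, 20.5]); Combining (union): only the r=8 cylinder at (13.5, 2) is present, so the union is just that shape — area = 192.00 mm². So its area = 192.00 mm². Layer 24 is larger (279.87 vs 192.00 mm²).

layer 24 (z = 3.6 mm)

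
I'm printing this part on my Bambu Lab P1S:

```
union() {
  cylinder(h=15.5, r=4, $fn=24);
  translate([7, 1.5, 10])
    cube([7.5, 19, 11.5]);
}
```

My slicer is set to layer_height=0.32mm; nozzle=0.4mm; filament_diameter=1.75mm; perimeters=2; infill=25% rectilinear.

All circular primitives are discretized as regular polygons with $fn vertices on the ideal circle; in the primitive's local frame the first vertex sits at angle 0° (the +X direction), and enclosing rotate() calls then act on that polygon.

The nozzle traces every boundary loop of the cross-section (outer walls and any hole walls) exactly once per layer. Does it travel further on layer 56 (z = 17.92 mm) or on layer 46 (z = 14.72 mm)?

layer 46 (z = 14.72 mm)

Layer 56 (z = 17.92): the cylinder is absent (z outside [0, 15.5]); the cube at (7, 1.5) is present — its section is the full 7.5×19 rectangle (perimeter 53.00 mm); Merging all regions: only the 7.5×19 cube at (7, 1.5) is present, so the union is just that shape — boundary = 53.00 mm. So its perimeter = 53.00 mm. Layer 46 (z = 14.72): the r=4 cylinder gives a regular 24-gon of circumradius 4 (constant along its height) (perimeter = 2·24·4.000·sin(180°/24) = 25.06 mm); the cube at (7, 1.5) (footprint 7.5×19) is included at this height (perimeter 53.00 mm); Taking the union: the 2 present regions are separate (no shared area or edge), so areas and boundary lengths simply add and each stays a separate island — boundary = 78.06 mm. So its perimeter = 78.06 mm. Layer 46 is larger (78.06 vs 53.00 mm).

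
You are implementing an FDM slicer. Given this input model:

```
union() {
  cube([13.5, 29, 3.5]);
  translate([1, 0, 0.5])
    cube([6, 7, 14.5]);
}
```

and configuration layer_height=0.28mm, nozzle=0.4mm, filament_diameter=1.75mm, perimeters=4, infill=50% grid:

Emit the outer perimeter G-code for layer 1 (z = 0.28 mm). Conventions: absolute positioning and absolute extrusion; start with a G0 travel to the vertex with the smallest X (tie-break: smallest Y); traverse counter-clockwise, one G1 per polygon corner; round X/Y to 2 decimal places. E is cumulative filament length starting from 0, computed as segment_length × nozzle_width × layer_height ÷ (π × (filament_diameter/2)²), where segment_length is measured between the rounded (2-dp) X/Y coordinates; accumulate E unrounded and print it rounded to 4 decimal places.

At z = 0.28 mm: the cube (footprint 13.5×29) is included at this height; the cube at (1, 0) is not intersected at this z (z outside [0.5, 15]); Merging all regions: only the 13.5×29 cube is present, so the union is just that shape — 1 connected region. The outline is a single polygon with 4 vertices. Extrusion per mm of travel: 0.4 × 0.28 / (π × 0.875²) = 0.046564. Accumulating E over each segment gives final E = 3.9580.

G0 X0.00 Y0.00 Z0.28
G1 X13.50 Y0.00 E0.6286
G1 X13.50 Y29.00 E1.9790
G1 X0.00 Y29.00 E2.6076
G1 X0.00 Y0.00 E3.9580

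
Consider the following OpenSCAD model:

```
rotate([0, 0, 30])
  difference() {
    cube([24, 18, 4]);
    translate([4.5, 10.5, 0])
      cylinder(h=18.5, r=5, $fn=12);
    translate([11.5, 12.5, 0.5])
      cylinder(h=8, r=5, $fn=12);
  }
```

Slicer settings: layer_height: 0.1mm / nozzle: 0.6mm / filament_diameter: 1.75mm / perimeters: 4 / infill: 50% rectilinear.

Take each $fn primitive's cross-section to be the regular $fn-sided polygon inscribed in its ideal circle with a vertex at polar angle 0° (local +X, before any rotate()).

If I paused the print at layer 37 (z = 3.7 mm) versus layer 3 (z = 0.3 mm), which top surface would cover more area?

layer 3 (z = 0.3 mm)

Layer 37 (z = 3.7): the cube is present — its section is the full 24×18 rectangle (area 432.00 mm²); the cylinder at (4.5, 10.5): section is a regular 12-gon, circumradius r=5 (area = (12/2)·5.000²·sin(360°/12) = 75.00 mm²); the r=5 cylinder at (11.5, 12.5) contributes a regular 12-gon of circumradius 5 (area = (12/2)·5.000²·sin(360°/12) = 75.00 mm²); Taking the first minus the rest: starting from the 24×18 cube (432.00 mm²), the r=5 cylinder at (4.5, 10.5) partially overlaps it — only the 74.07 mm² overlap (of its 75.00 mm²) is removed, clipping the outline; the r=5 cylinder at (11.5, 12.5) partially overlaps it — only the 63.94 mm² overlap (of its 75.00 mm²) is removed, clipping the outline — area = 294.00 mm²; (whole slice rotated 30° about Z — lengths, areas and connectivity unchanged). So its area = 294.00 mm². Layer 3 (z = 0.3): the cube is present — its section is the full 24×18 rectangle (area 432.00 mm²); the r=5 cylinder at (4.5, 10.5) gives a regular 12-gon of circumradius 5 (constant along its height) (area = (12/2)·5.000²·sin(360°/12) = 75.00 mm²); the cylinder at (11.5, 12.5) does not reach this height (z outside [0.5, 8.5]); After the difference (first − rest): starting from the 24×18 cube (432.00 mm²), the r=5 cylinder at (4.5, 10.5) partially overlaps it — only the 74.07 mm² overlap (of its 75.00 mm²) is removed, clipping the outline — area = 357.93 mm²; (rotated 30° about Z; rotation is an isometry so areas/perimeters/island counts are preserved). So its area = 357.93 mm². Layer 3 is larger (357.93 vs 294.00 mm²).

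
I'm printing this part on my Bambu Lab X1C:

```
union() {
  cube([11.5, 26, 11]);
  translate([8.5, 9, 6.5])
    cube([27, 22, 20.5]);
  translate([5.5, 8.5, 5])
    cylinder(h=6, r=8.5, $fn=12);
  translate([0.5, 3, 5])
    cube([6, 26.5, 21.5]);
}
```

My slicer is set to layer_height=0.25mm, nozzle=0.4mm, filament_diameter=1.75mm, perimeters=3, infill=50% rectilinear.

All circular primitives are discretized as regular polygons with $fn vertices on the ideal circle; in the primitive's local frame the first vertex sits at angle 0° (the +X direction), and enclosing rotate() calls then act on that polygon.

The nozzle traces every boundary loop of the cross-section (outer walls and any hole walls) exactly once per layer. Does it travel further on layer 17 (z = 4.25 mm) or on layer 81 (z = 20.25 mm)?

layer 81 (z = 20.25 mm)

Layer 17 (z = 4.25): the cube (footprint 11.5×26) is included at this height (perimeter 75.00 mm); the cube at (8.5, 9) is not intersected at this z (z outside [6.5, 27]); the cylinder at (5.5, 8.5) is absent (z outside [5, 11]); the cube at (0.5, 3) is not intersected at this z (z outside [5, 26.5]); Taking the union: only the 11.5×26 cube is present, so the union is just that shape — boundary = 75.00 mm. So its perimeter = 75.00 mm. Layer 81 (z = 20.25): the cube does not reach this height (z outside [0, 11]); the cube at (8.5, 9) is present — its section is the full 27×22 rectangle (perimeter 98.00 mm); the cylinder at (5.5, 8.5) is not intersected at this z (z outside [5, 11]); the cube at (0.5, 3) (footprint 6×26.5) is included at this height (perimeter 65.00 mm); Taking the union: the 2 present regions are separate (no shared area or edge), so areas and boundary lengths simply add and each stays a separate island — boundary = 163.00 mm. So its perimeter = 163.00 mm. Layer 81 is larger (163.00 vs 75.00 mm).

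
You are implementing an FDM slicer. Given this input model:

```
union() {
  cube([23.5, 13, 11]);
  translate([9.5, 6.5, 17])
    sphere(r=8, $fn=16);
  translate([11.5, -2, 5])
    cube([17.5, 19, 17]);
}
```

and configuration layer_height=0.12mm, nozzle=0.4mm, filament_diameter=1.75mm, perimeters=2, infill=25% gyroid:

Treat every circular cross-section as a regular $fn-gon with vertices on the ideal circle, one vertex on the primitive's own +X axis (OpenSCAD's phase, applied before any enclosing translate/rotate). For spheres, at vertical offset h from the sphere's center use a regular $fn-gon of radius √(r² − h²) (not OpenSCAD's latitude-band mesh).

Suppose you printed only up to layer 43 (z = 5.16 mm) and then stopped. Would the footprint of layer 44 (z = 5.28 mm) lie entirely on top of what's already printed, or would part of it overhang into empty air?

entirely on top

Compare the two slices. At z = 5.16: the cube is present — its section is the full 23.5×13 rectangle (area 305.50 mm²); the sphere at (9.5, 6.5) is not intersected at this z (|z−center|=11.840 > r=8); the cube at (11.5, -2) is present — its section is the full 17.5×19 rectangle (area 332.50 mm²); Taking the union: the regions partially overlap — summed areas 638.00 mm² minus the doubly-counted overlap 156.00 mm² gives 482.00 mm² — area = 482.00 mm². At z = 5.28: the cube is present — its section is the full 23.5×13 rectangle (area 305.50 mm²); the sphere at (9.5, 6.5) is not intersected at this z (|z−center|=11.720 > r=8); the 17.5×19 cube at (11.5, -2) contributes its full rectangle (area 332.50 mm²); Combining (union): the regions partially overlap — summed areas 638.00 mm² minus the doubly-counted overlap 156.00 mm² gives 482.00 mm² — area = 482.00 mm². Checking containment: the cross-section at z = 5.28 is a subset of the cross-section at z = 5.16.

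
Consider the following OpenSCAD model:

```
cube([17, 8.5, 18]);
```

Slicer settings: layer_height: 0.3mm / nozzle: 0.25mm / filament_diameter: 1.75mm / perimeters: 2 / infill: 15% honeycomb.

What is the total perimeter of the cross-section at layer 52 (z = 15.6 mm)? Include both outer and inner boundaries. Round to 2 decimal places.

51.00 mm

At z = 15.6 mm: the 17×8.5 cube contributes its full rectangle (perimeter 51.00 mm). Overall, the cross-section is a single solid region. Total boundary length (outer) = 51.00 mm.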